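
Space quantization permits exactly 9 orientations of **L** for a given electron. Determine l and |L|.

l = 4, |L| = 2√5 ℏ ≈ 4.472ℏ

2l + 1 = 9 ⇒ l = 4.
Then |L| = √(l(l+1)) ℏ = 2√5 ℏ.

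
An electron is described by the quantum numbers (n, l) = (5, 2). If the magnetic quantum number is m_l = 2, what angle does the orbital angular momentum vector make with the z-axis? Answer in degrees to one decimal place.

|L| = ℏ√(l(l+1)) = √6 ℏ.
L_z = m_l ℏ = 2ℏ.
cos θ = L_z/|L| = 2/√6, so θ ≈ 35.3°.

θ ≈ 35.3°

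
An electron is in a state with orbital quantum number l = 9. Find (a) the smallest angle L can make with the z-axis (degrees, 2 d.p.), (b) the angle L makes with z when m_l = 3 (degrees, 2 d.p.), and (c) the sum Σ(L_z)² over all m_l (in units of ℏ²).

θ_min ≈ 18.43°; θ(m_l=3) ≈ 71.57°; Σ(L_z)² = 570 ℏ²

cos θ_min = 9/√90, so θ_min ≈ 18.43°.
For m_l = 3: cos θ = 3/√90, θ ≈ 71.57°.
Σ m_l² = 570, so Σ(L_z)² = 570 ℏ².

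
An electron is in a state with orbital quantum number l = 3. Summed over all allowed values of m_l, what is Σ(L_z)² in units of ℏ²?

Σ(L_z)² = 28 ℏ²

m_l ∈ {-3, -2, -1, 0, 1, 2, 3}.
Σ m_l² = 2·(1 + 4 + 9) = 28.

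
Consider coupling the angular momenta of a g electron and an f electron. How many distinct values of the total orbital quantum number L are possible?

7

Angular momentum addition gives L = |l₁ − l₂|, …, l₁ + l₂.
L ∈ {1, 2, 3, 4, 5, 6, 7}.
That is 7 values.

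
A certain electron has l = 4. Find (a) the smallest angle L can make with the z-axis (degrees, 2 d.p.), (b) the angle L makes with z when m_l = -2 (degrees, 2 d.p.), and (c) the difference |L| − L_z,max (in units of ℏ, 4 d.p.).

cos θ_min = 4/√20, so θ_min ≈ 26.57°.
For m_l = -2: cos θ = -2/√20, θ ≈ 116.57°.
|L| − L_z,max = (2√5 − 4)ℏ ≈ 0.4721ℏ.

θ_min ≈ 26.57°; θ(m_l=-2) ≈ 116.57°; |L|−L_z,max ≈ 0.4721ℏ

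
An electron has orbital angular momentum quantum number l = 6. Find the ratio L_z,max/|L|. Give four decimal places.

L_z,max/|L| = 0.9258

|L| = √42 ℏ ≈ 6.4807ℏ, while L_z,max = lℏ = 6ℏ.
L_z,max/|L| = 6/√42 = 0.9258.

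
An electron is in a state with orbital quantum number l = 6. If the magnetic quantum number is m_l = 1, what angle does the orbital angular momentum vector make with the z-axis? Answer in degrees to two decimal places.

|L| = √(l(l+1)) ℏ = √42 ℏ.
L_z = m_l ℏ = 1ℏ.
cos θ = L_z/|L| = 1/√42, so θ ≈ 81.12°.

θ ≈ 81.12°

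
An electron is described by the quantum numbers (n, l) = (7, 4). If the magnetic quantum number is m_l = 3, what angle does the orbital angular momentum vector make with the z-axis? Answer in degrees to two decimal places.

θ ≈ 47.87°

|L| = √(l(l+1)) ℏ = 2√5 ℏ.
L_z = m_l ℏ = 3ℏ.
cos θ = L_z/|L| = 3/√20, so θ ≈ 47.87°.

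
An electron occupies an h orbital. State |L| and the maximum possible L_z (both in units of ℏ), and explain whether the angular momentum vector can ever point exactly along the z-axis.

For an h orbital, l = 5.
|L| = √30 ℏ ≈ 5.4772ℏ, while L_z,max = lℏ = 5ℏ.
Since |L| > L_z,max, the vector can never point exactly along z; the closest it comes is θ_min = arccos(5/√30) ≈ 24.1°.

No: L_z,max = 5ℏ < |L| = √30 ℏ ≈ 5.477ℏ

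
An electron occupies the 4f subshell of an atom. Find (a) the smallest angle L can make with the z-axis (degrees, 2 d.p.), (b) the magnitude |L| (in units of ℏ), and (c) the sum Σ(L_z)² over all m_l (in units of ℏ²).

The 4f subshell has l = 3.
cos θ_min = 3/√12, so θ_min ≈ 30.00°.
|L| = ℏ√(3·4) = 2√3 ℏ ≈ 3.464ℏ.
Σ m_l² = 28, so Σ(L_z)² = 28 ℏ².

θ_min ≈ 30.00°; |L| = 2√3 ℏ ≈ 3.464ℏ; Σ(L_z)² = 28 ℏ²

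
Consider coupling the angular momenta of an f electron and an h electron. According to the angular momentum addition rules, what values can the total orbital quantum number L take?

By the triangle rule, |l₁ − l₂| ≤ L ≤ l₁ + l₂.
L ∈ {2, 3, 4, 5, 6, 7, 8}.

L = 2, 3, 4, 5, 6, 7, 8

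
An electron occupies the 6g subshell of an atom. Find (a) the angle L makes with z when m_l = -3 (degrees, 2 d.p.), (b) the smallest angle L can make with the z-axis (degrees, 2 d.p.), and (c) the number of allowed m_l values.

For 6g, l = 4.
For m_l = -3: cos θ = -3/√20, θ ≈ 132.13°.
cos θ_min = 4/√20, so θ_min ≈ 26.57°.
There are 2l+1 = 9 values of m_l.

θ(m_l=-3) ≈ 132.13°; θ_min ≈ 26.57°; 9 values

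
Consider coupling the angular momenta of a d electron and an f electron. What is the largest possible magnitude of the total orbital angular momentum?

Angular momentum addition gives L = |l₁ − l₂|, …, l₁ + l₂.
Allowed values: L = 1, 2, 3, 4, 5.
The largest magnitude corresponds to L = 5: |L_tot| = ℏ√(5·6) = √30 ℏ.

|L_tot|_max = √30 ℏ ≈ 5.477ℏ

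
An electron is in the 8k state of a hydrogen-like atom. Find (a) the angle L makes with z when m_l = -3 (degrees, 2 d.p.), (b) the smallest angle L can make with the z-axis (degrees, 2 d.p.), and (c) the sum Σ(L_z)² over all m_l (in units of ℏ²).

The 8k subshell has l = 7.
For m_l = -3: cos θ = -3/√56, θ ≈ 113.63°.
cos θ_min = 7/√56, so θ_min ≈ 20.70°.
Σ m_l² = 280, so Σ(L_z)² = 280 ℏ².

θ(m_l=-3) ≈ 113.63°; θ_min ≈ 20.70°; Σ(L_z)² = 280 ℏ²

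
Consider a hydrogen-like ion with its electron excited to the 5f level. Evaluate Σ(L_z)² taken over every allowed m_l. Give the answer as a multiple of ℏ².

Σ(L_z)² = 28 ℏ²

The 5f level has l = 3.
m_l runs from −3 to 3, i.e. {-3, -2, -1, 0, 1, 2, 3}.
Σ m_l² = l(l+1)(2l+1)/3 = 3·4·7/3 = 28.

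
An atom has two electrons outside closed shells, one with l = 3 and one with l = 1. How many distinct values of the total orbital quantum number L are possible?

L runs from |3 − 1| = 2 to 3 + 1 = 4.
So L can be 2, 3, 4.
That is 3 values.

3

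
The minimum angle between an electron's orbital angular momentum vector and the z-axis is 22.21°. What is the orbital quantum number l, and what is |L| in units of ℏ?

l = 6, |L| = √42 ℏ ≈ 6.481ℏ

cos θ_min = l/√(l(l+1)) = √(l/(l+1)), so l/(l+1) = cos²(22.21°) = 0.8571.
Solving: l = 6.
Then |L| = ℏ√(6·7) = √42 ℏ.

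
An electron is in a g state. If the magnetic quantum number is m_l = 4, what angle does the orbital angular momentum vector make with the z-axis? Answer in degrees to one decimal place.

θ ≈ 26.6°

For a g orbital, l = 4.
|L| = ℏ√(l(l+1)) = 2√5 ℏ.
L_z = m_l ℏ = 4ℏ.
cos θ = L_z/|L| = 4/√20, so θ ≈ 26.6°.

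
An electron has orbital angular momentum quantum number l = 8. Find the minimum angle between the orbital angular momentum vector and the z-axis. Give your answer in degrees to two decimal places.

|L| = ℏ√(l(l+1)) = 6√2 ℏ.
The smallest angle corresponds to the largest L_z, i.e. m_l = l = 8, giving L_z = 8ℏ.
cos θ_min = 8/√72, so θ_min ≈ 19.47°.

θ_min ≈ 19.47°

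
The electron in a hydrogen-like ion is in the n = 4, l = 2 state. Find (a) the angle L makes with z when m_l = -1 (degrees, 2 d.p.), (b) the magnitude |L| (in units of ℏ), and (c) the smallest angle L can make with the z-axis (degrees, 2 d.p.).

For m_l = -1: cos θ = -1/√6, θ ≈ 114.09°.
|L| = ℏ√(2·3) = √6 ℏ ≈ 2.449ℏ.
cos θ_min = 2/√6, so θ_min ≈ 35.26°.

θ(m_l=-1) ≈ 114.09°; |L| = √6 ℏ ≈ 2.449ℏ; θ_min ≈ 35.26°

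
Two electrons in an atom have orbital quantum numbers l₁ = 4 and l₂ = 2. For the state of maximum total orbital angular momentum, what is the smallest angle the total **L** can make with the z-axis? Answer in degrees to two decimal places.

θ_min ≈ 22.21°

By the triangle rule, |l₁ − l₂| ≤ L ≤ l₁ + l₂.
Allowed values: L = 2, 3, 4, 5, 6.
The maximum is L = 6, with |L_tot| = ℏ√(6·7) = √42 ℏ.
The minimum angle with z is arccos(6/√42) ≈ 22.21°.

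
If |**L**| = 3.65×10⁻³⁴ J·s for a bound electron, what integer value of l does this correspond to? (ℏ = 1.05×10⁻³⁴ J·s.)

In units of ℏ, |L| ≈ 3.476.
Set l(l+1) = 12.08; the integer solution is l = 3.

l = 3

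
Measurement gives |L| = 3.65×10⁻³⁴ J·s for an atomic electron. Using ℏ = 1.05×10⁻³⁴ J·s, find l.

l = 3

|L|/ℏ = (3.65×10⁻³⁴)/(1.05×10⁻³⁴) ≈ 3.476.
(|L|/ℏ)² = l(l+1) ≈ 12.08 ⇒ l = 3.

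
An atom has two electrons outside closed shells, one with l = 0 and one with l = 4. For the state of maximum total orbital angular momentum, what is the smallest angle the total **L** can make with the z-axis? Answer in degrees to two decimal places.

Angular momentum addition gives L = |l₁ − l₂|, …, l₁ + l₂.
L ∈ {4}.
The maximum is L = 4, with |L_tot| = ℏ√(4·5) = 2√5 ℏ.
The minimum angle with z is arccos(4/√20) ≈ 26.57°.

θ_min ≈ 26.57°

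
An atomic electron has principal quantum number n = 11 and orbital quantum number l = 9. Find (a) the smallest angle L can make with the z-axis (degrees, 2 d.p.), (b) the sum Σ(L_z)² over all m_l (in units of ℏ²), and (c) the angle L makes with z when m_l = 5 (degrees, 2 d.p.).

θ_min ≈ 18.43°; Σ(L_z)² = 570 ℏ²; θ(m_l=5) ≈ 58.19°

cos θ_min = 9/√90, so θ_min ≈ 18.43°.
Σ m_l² = 570, so Σ(L_z)² = 570 ℏ².
For m_l = 5: cos θ = 5/√90, θ ≈ 58.19°.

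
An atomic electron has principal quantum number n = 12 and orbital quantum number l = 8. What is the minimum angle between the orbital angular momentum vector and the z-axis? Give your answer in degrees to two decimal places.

|L| = ℏ√(l(l+1)) = 6√2 ℏ.
The smallest angle corresponds to the largest L_z, i.e. m_l = l = 8, giving L_z = 8ℏ.
cos θ_min = 8/√72, so θ_min ≈ 19.47°.

θ_min ≈ 19.47°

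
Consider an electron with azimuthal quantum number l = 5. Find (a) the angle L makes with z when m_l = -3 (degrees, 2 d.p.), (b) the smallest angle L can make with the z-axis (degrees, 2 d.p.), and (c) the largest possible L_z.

For m_l = -3: cos θ = -3/√30, θ ≈ 123.21°.
cos θ_min = 5/√30, so θ_min ≈ 24.09°.
L_z,max = lℏ = 5ℏ.

θ(m_l=-3) ≈ 123.21°; θ_min ≈ 24.09°; L_z,max = 5ℏ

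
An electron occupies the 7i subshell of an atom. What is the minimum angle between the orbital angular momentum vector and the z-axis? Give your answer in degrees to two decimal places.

θ_min ≈ 22.21°

The 7i subshell has l = 6.
|L| = ℏ√(l(l+1)) = √42 ℏ.
The smallest angle corresponds to the largest L_z, i.e. m_l = l = 6, giving L_z = 6ℏ.
cos θ_min = 6/√42, so θ_min ≈ 22.21°.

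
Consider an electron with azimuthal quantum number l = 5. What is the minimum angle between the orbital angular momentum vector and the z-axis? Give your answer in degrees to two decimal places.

|L| = ℏ√(l(l+1)) = √30 ℏ.
The smallest angle corresponds to the largest L_z, i.e. m_l = l = 5, giving L_z = 5ℏ.
cos θ_min = 5/√30, so θ_min ≈ 24.09°.

θ_min ≈ 24.09°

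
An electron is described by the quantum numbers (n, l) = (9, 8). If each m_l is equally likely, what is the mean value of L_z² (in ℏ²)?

⟨L_z²⟩ = 24 ℏ²

m_l ∈ {-8, -7, -6, -5, -4, -3, -2, -1, 0, 1, 2, 3, 4, 5, 6, 7, 8}.
⟨L_z²⟩ = ℏ²·l(l+1)/3 = 24ℏ².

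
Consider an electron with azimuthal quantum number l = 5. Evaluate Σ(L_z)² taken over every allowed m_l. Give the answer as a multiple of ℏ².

m_l ∈ {-5, -4, -3, -2, -1, 0, 1, 2, 3, 4, 5}.
Summing m² from −5 to 5: Σ m_l² = 110.

Σ(L_z)² = 110 ℏ²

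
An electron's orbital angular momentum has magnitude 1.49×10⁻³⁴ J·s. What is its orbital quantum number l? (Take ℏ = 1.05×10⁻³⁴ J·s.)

|L|/ℏ = (1.49×10⁻³⁴)/(1.05×10⁻³⁴) ≈ 1.419.
Set l(l+1) = 2.01; the integer solution is l = 1.

l = 1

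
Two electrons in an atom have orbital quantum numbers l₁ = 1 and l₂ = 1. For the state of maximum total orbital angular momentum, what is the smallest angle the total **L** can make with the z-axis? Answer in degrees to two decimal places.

θ_min ≈ 35.26°

By the triangle rule, |l₁ − l₂| ≤ L ≤ l₁ + l₂.
So L can be 0, 1, 2.
The maximum is L = 2, with |L_tot| = ℏ√(2·3) = √6 ℏ.
The minimum angle with z is arccos(2/√6) ≈ 35.26°.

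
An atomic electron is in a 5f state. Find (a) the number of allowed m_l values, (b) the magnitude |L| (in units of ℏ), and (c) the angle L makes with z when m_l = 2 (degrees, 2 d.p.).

7 values; |L| = 2√3 ℏ ≈ 3.464ℏ; θ(m_l=2) ≈ 54.74°

For 5f, l = 3.
There are 2l+1 = 7 values of m_l.
|L| = ℏ√(3·4) = 2√3 ℏ ≈ 3.464ℏ.
For m_l = 2: cos θ = 2/√12, θ ≈ 54.74°.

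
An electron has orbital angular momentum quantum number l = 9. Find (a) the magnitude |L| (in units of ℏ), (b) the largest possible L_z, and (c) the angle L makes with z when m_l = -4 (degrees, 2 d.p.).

|L| = 3√10 ℏ ≈ 9.487ℏ; L_z,max = 9ℏ; θ(m_l=-4) ≈ 114.94°

|L| = ℏ√(9·10) = 3√10 ℏ ≈ 9.487ℏ.
L_z,max = lℏ = 9ℏ.
For m_l = -4: cos θ = -4/√90, θ ≈ 114.94°.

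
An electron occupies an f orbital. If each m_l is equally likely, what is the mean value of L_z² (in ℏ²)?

The letter f corresponds to l = 3.
The allowed m_l values are -3, -2, -1, 0, 1, 2, 3.
Average of L_z² over 7 states: 28/7 ℏ² = 4 ℏ².

⟨L_z²⟩ = 4 ℏ²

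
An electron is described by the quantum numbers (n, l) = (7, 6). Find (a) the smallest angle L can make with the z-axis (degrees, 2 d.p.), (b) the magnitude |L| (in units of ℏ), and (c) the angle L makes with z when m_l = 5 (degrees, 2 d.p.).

cos θ_min = 6/√42, so θ_min ≈ 22.21°.
|L| = ℏ√(6·7) = √42 ℏ ≈ 6.481ℏ.
For m_l = 5: cos θ = 5/√42, θ ≈ 39.51°.

θ_min ≈ 22.21°; |L| = √42 ℏ ≈ 6.481ℏ; θ(m_l=5) ≈ 39.51°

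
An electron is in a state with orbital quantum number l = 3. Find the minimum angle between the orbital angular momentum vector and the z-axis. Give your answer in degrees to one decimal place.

|L| = ℏ√(l(l+1)) = 2√3 ℏ.
The smallest angle corresponds to the largest L_z, i.e. m_l = l = 3, giving L_z = 3ℏ.
cos θ_min = 3/√12, so θ_min ≈ 30.0°.

θ_min ≈ 30.0°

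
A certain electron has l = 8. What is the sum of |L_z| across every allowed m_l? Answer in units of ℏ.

Σ|L_z| = 72 ℏ

m_l runs from −8 to 8, i.e. {-8, -7, -6, -5, -4, -3, -2, -1, 0, 1, 2, 3, 4, 5, 6, 7, 8}.
Σ|m_l| = 2(1+2+…+8) = 72.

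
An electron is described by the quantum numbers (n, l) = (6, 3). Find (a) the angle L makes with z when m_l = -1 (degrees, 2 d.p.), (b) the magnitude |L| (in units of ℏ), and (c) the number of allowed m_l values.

θ(m_l=-1) ≈ 106.78°; |L| = 2√3 ℏ ≈ 3.464ℏ; 7 values

For m_l = -1: cos θ = -1/√12, θ ≈ 106.78°.
|L| = ℏ√(3·4) = 2√3 ℏ ≈ 3.464ℏ.
There are 2l+1 = 7 values of m_l.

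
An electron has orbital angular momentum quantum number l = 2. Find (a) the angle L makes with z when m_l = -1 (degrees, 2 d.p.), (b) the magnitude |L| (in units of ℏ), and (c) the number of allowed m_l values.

θ(m_l=-1) ≈ 114.09°; |L| = √6 ℏ ≈ 2.449ℏ; 5 values

For m_l = -1: cos θ = -1/√6, θ ≈ 114.09°.
|L| = ℏ√(2·3) = √6 ℏ ≈ 2.449ℏ.
There are 2l+1 = 5 values of m_l.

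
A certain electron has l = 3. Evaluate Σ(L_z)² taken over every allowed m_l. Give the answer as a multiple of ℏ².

m_l runs from −3 to 3, i.e. {-3, -2, -1, 0, 1, 2, 3}.
Σ m_l² = 2·(1 + 4 + 9) = 28.

Σ(L_z)² = 28 ℏ²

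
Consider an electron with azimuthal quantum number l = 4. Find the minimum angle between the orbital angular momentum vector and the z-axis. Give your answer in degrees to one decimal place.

|L| = ℏ√(l(l+1)) = 2√5 ℏ.
The smallest angle corresponds to the largest L_z, i.e. m_l = l = 4, giving L_z = 4ℏ.
cos θ_min = 4/√20, so θ_min ≈ 26.6°.

θ_min ≈ 26.6°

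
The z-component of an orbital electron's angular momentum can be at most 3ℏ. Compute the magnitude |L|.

|L| = 2√3 ℏ ≈ 3.464ℏ

L_z,max = lℏ, so l = 3.
|L| = ℏ√(l(l+1)) = 2√3 ℏ.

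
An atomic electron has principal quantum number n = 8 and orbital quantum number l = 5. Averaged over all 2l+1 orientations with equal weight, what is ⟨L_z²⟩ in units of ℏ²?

The allowed m_l values are -5, -4, -3, -2, -1, 0, 1, 2, 3, 4, 5.
⟨L_z²⟩ = ℏ²·l(l+1)/3 = 10ℏ².

⟨L_z²⟩ = 10 ℏ²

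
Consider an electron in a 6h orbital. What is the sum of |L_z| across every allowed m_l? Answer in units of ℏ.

Σ|L_z| = 30 ℏ

For 6h, l = 5.
m_l runs from −5 to 5, i.e. {-5, -4, -3, -2, -1, 0, 1, 2, 3, 4, 5}.
Σ|m_l| = 2·5(5+1)/2 = 30.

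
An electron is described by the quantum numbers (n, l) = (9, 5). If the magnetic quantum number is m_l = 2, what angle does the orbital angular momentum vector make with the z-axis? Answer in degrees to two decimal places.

θ ≈ 68.58°

|L|² = l(l+1)ℏ² = 30ℏ², so |L| = √30 ℏ.
L_z = m_l ℏ = 2ℏ.
cos θ = L_z/|L| = 2/√30, so θ ≈ 68.58°.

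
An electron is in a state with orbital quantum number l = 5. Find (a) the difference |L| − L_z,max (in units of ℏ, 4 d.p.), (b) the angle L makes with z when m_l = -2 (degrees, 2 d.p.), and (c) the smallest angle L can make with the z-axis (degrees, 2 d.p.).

|L| − L_z,max = (√30 − 5)ℏ ≈ 0.4772ℏ.
For m_l = -2: cos θ = -2/√30, θ ≈ 111.42°.
cos θ_min = 5/√30, so θ_min ≈ 24.09°.

|L|−L_z,max ≈ 0.4772ℏ; θ(m_l=-2) ≈ 111.42°; θ_min ≈ 24.09°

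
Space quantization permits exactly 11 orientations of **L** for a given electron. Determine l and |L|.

2l + 1 = 11 ⇒ l = 5.
|L| = ℏ√(l(l+1)) = ℏ√(5·6) = √30 ℏ.

l = 5, |L| = √30 ℏ ≈ 5.477ℏ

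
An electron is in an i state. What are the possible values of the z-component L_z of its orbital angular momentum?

The letter i corresponds to l = 6.
L_z = m_l ℏ with m_l ranging from −l to +l in integer steps.
For l = 6: m_l ∈ {-6, -5, -4, -3, -2, -1, 0, 1, 2, 3, 4, 5, 6}.

L_z ∈ {−6ℏ, −5ℏ, −4ℏ, −3ℏ, −2ℏ, −ℏ, 0, ℏ, 2ℏ, 3ℏ, 4ℏ, 5ℏ, 6ℏ}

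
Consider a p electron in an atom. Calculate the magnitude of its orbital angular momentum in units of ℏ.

A p state has l = 1.
|L| = ℏ√(l(l+1)) = ℏ√(1·2) = √2 ℏ

|L| = √2 ℏ ≈ 1.414ℏ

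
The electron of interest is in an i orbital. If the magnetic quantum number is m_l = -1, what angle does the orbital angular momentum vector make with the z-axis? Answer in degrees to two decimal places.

An i state has l = 6.
|L| = ℏ√(l(l+1)) = √42 ℏ.
L_z = m_l ℏ = −1ℏ.
cos θ = L_z/|L| = -1/√42, so θ ≈ 98.88°.

θ ≈ 98.88°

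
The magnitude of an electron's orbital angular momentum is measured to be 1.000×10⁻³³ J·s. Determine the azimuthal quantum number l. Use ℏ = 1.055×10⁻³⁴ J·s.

l = 9

In units of ℏ, |L| ≈ 9.479.
Set l(l+1) = 89.85; the integer solution is l = 9.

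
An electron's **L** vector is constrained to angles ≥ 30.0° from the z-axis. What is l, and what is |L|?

l = 3, |L| = 2√3 ℏ ≈ 3.464ℏ

At minimum angle, m_l = l, so cos θ = l/√(l(l+1)); cos²θ = l/(l+1) = 0.7500.
Solving: l = 3.
Then |L| = ℏ√(3·4) = 2√3 ℏ.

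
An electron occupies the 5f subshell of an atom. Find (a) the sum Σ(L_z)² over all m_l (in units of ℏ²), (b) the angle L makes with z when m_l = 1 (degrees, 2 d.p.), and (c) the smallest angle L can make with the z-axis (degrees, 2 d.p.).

5f means n = 5, l = 3.
Σ m_l² = 28, so Σ(L_z)² = 28 ℏ².
For m_l = 1: cos θ = 1/√12, θ ≈ 73.22°.
cos θ_min = 3/√12, so θ_min ≈ 30.00°.

Σ(L_z)² = 28 ℏ²; θ(m_l=1) ≈ 73.22°; θ_min ≈ 30.00°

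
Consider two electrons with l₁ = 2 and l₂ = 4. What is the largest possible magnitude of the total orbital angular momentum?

|L_tot|_max = √42 ℏ ≈ 6.481ℏ

By the triangle rule, |l₁ − l₂| ≤ L ≤ l₁ + l₂.
So L can be 2, 3, 4, 5, 6.
The largest magnitude corresponds to L = 6: |L_tot| = ℏ√(6·7) = √42 ℏ.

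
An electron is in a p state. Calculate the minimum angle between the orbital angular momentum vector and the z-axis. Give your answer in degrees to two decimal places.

θ_min ≈ 45.00°

For a p orbital, l = 1.
|L| = ℏ√(l(l+1)) = √2 ℏ.
The smallest angle corresponds to the largest L_z, i.e. m_l = l = 1, giving L_z = 1ℏ.
cos θ_min = 1/√2, so θ_min ≈ 45.00°.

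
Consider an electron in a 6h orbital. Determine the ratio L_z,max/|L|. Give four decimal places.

L_z,max/|L| = 0.9129

The 6h subshell has l = 5.
|L| = √30 ℏ ≈ 5.4772ℏ, while L_z,max = lℏ = 5ℏ.
L_z,max/|L| = 5/√30 = 0.9129.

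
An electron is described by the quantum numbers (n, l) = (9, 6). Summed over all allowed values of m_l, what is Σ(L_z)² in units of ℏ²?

Σ(L_z)² = 182 ℏ²

m_l runs from −6 to 6, i.e. {-6, -5, -4, -3, -2, -1, 0, 1, 2, 3, 4, 5, 6}.
Σ m_l² = l(l+1)(2l+1)/3 = 6·7·13/3 = 182.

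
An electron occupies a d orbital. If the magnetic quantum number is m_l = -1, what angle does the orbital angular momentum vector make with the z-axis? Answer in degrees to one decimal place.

θ ≈ 114.1°

A d state has l = 2.
|L|² = l(l+1)ℏ² = 6ℏ², so |L| = √6 ℏ.
L_z = m_l ℏ = −1ℏ.
cos θ = L_z/|L| = -1/√6, so θ ≈ 114.1°.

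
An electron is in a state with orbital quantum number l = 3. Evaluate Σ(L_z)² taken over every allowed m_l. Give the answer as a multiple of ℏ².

Σ(L_z)² = 28 ℏ²

m_l ∈ {-3, -2, -1, 0, 1, 2, 3}.
Summing m² from −3 to 3: Σ m_l² = 28.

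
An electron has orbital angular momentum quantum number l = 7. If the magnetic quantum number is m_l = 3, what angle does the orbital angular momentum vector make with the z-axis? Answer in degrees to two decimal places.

θ ≈ 66.37°

|L| = ℏ√(l(l+1)) = 2√14 ℏ.
L_z = m_l ℏ = 3ℏ.
cos θ = L_z/|L| = 3/√56, so θ ≈ 66.37°.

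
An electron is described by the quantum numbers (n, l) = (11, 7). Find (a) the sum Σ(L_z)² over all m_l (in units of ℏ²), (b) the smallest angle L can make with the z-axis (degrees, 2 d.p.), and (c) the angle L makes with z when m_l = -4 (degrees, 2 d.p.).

Σ m_l² = 280, so Σ(L_z)² = 280 ℏ².
cos θ_min = 7/√56, so θ_min ≈ 20.70°.
For m_l = -4: cos θ = -4/√56, θ ≈ 122.31°.

Σ(L_z)² = 280 ℏ²; θ_min ≈ 20.70°; θ(m_l=-4) ≈ 122.31°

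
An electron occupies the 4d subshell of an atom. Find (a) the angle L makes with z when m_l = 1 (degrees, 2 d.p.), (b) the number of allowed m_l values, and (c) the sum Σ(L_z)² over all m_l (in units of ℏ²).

4d means n = 4, l = 2.
For m_l = 1: cos θ = 1/√6, θ ≈ 65.91°.
There are 2l+1 = 5 values of m_l.
Σ m_l² = 10, so Σ(L_z)² = 10 ℏ².

θ(m_l=1) ≈ 65.91°; 5 values; Σ(L_z)² = 10 ℏ²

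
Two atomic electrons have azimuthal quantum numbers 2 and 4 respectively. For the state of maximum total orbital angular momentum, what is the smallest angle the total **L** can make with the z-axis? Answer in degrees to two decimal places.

θ_min ≈ 22.21°

The total orbital quantum number L ranges from |l₁ − l₂| to l₁ + l₂ in integer steps.
So L can be 2, 3, 4, 5, 6.
The maximum is L = 6, with |L_tot| = ℏ√(6·7) = √42 ℏ.
The minimum angle with z is arccos(6/√42) ≈ 22.21°.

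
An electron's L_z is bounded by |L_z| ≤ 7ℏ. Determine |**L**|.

Since max m_l = l, l = 7.
Then |L| = ℏ√(7·8) = 2√14 ℏ.

|L| = 2√14 ℏ ≈ 7.483ℏ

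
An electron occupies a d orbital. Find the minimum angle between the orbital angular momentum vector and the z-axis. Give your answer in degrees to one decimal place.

θ_min ≈ 35.3°

A d state has l = 2.
|L| = ℏ√(l(l+1)) = √6 ℏ.
The smallest angle corresponds to the largest L_z, i.e. m_l = l = 2, giving L_z = 2ℏ.
cos θ_min = 2/√6, so θ_min ≈ 35.3°.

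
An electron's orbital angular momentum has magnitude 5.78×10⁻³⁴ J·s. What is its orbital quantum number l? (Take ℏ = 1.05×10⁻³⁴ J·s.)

|L|/ℏ = (5.78×10⁻³⁴)/(1.05×10⁻³⁴) ≈ 5.505.
Set l(l+1) = 30.30; the integer solution is l = 5.

l = 5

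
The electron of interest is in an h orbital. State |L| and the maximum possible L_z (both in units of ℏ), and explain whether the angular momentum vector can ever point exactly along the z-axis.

The letter h corresponds to l = 5.
|L| = √30 ℏ ≈ 5.4772ℏ, while L_z,max = lℏ = 5ℏ.
Since |L| > L_z,max, the vector can never point exactly along z; the closest it comes is θ_min = arccos(5/√30) ≈ 24.1°.

No: L_z,max = 5ℏ < |L| = √30 ℏ ≈ 5.477ℏ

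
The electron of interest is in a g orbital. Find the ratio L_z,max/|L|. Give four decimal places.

L_z,max/|L| = 0.8944

A g state has l = 4.
|L| = 2√5 ℏ ≈ 4.4721ℏ, while L_z,max = lℏ = 4ℏ.
L_z,max/|L| = 4/√20 = 0.8944.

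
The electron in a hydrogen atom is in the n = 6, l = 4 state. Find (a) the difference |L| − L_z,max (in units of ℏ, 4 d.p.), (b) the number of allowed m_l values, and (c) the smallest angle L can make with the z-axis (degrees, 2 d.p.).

|L|−L_z,max ≈ 0.4721ℏ; 9 values; θ_min ≈ 26.57°

|L| − L_z,max = (2√5 − 4)ℏ ≈ 0.4721ℏ.
There are 2l+1 = 9 values of m_l.
cos θ_min = 4/√20, so θ_min ≈ 26.57°.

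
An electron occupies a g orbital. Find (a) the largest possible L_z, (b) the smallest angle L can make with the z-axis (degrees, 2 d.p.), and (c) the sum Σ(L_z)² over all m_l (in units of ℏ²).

The letter g corresponds to l = 4.
L_z,max = lℏ = 4ℏ.
cos θ_min = 4/√20, so θ_min ≈ 26.57°.
Σ m_l² = 60, so Σ(L_z)² = 60 ℏ².

L_z,max = 4ℏ; θ_min ≈ 26.57°; Σ(L_z)² = 60 ℏ²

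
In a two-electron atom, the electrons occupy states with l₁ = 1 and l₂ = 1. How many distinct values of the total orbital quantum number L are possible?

By the triangle rule, |l₁ − l₂| ≤ L ≤ l₁ + l₂.
L ∈ {0, 1, 2}.
That is 3 values.

3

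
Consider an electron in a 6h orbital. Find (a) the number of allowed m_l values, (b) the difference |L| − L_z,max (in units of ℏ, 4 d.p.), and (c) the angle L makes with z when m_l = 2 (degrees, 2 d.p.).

For 6h, l = 5.
There are 2l+1 = 11 values of m_l.
|L| − L_z,max = (√30 − 5)ℏ ≈ 0.4772ℏ.
For m_l = 2: cos θ = 2/√30, θ ≈ 68.58°.

11 values; |L|−L_z,max ≈ 0.4772ℏ; θ(m_l=2) ≈ 68.58°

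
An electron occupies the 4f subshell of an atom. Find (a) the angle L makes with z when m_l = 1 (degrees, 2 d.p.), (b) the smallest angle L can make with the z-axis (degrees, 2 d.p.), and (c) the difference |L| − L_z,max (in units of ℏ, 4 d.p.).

For 4f, l = 3.
For m_l = 1: cos θ = 1/√12, θ ≈ 73.22°.
cos θ_min = 3/√12, so θ_min ≈ 30.00°.
|L| − L_z,max = (2√3 − 3)ℏ ≈ 0.4641ℏ.

θ(m_l=1) ≈ 73.22°; θ_min ≈ 30.00°; |L|−L_z,max ≈ 0.4641ℏ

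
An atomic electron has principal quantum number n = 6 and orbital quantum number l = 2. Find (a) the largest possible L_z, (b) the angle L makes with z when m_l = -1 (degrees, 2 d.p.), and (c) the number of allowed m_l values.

L_z,max = 2ℏ; θ(m_l=-1) ≈ 114.09°; 5 values

L_z,max = lℏ = 2ℏ.
For m_l = -1: cos θ = -1/√6, θ ≈ 114.09°.
There are 2l+1 = 5 values of m_l.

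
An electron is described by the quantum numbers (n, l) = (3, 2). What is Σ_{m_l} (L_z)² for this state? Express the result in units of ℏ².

The allowed m_l values are -2, -1, 0, 1, 2.
Σ m_l² = 2·(1 + 4) = 10.

Σ(L_z)² = 10 ℏ²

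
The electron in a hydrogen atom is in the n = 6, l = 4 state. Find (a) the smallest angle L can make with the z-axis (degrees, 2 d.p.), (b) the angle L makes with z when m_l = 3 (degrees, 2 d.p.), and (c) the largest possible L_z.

θ_min ≈ 26.57°; θ(m_l=3) ≈ 47.87°; L_z,max = 4ℏ

cos θ_min = 4/√20, so θ_min ≈ 26.57°.
For m_l = 3: cos θ = 3/√20, θ ≈ 47.87°.
L_z,max = lℏ = 4ℏ.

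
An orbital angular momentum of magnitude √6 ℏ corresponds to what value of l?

l = 2

Since |L|² = l(l+1)ℏ², l(l+1) = 6.
The positive root is l = 2.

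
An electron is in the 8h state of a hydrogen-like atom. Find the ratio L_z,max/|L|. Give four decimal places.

L_z,max/|L| = 0.9129

8h means n = 8, l = 5.
|L| = √30 ℏ ≈ 5.4772ℏ, while L_z,max = lℏ = 5ℏ.
L_z,max/|L| = 5/√30 = 0.9129.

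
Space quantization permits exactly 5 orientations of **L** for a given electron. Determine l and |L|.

5 = 2l + 1, so l = (5−1)/2 = 2.
|L| = ℏ√(l(l+1)) = ℏ√(2·3) = √6 ℏ.

l = 2, |L| = √6 ℏ ≈ 2.449ℏ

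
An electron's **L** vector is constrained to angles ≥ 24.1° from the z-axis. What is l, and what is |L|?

l = 5, |L| = √30 ℏ ≈ 5.477ℏ

At minimum angle, m_l = l, so cos θ = l/√(l(l+1)); cos²θ = l/(l+1) = 0.8333.
l = cos²θ/sin²θ ≈ 5.
Then |L| = ℏ√(5·6) = √30 ℏ.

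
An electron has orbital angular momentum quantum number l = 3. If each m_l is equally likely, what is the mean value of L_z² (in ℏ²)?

The allowed m_l values are -3, -2, -1, 0, 1, 2, 3.
⟨L_z²⟩ = ℏ²·(Σ m_l²)/(2l+1) = ℏ²·28/7 = 4ℏ².

⟨L_z²⟩ = 4 ℏ²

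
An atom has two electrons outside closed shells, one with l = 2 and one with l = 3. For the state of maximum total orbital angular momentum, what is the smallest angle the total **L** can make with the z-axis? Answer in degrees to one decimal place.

θ_min ≈ 24.1°

L runs from |2 − 3| = 1 to 2 + 3 = 5.
L ∈ {1, 2, 3, 4, 5}.
The maximum is L = 5, with |L_tot| = ℏ√(5·6) = √30 ℏ.
The minimum angle with z is arccos(5/√30) ≈ 24.1°.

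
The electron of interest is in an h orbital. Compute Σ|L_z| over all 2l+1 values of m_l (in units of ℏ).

Σ|L_z| = 30 ℏ

An h state has l = 5.
m_l ∈ {-5, -4, -3, -2, -1, 0, 1, 2, 3, 4, 5}.
Σ|m_l| = 2·5(5+1)/2 = 30.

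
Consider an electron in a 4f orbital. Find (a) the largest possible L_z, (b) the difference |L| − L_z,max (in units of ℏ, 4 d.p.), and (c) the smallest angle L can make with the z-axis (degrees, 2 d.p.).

L_z,max = 3ℏ; |L|−L_z,max ≈ 0.4641ℏ; θ_min ≈ 30.00°

4f means n = 4, l = 3.
L_z,max = lℏ = 3ℏ.
|L| − L_z,max = (2√3 − 3)ℏ ≈ 0.4641ℏ.
cos θ_min = 3/√12, so θ_min ≈ 30.00°.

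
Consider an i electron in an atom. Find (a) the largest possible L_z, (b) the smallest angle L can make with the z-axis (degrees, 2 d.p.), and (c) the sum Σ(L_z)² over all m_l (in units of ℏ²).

L_z,max = 6ℏ; θ_min ≈ 22.21°; Σ(L_z)² = 182 ℏ²

An i state has l = 6.
L_z,max = lℏ = 6ℏ.
cos θ_min = 6/√42, so θ_min ≈ 22.21°.
Σ m_l² = 182, so Σ(L_z)² = 182 ℏ².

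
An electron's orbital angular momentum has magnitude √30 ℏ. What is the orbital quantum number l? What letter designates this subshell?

(|L|/ℏ)² = l(l+1) = 30.
The positive root is l = 5.

l = 5 (h orbital)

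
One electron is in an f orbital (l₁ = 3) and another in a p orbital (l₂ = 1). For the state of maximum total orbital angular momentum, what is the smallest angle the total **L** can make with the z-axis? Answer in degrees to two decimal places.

Angular momentum addition gives L = |l₁ − l₂|, …, l₁ + l₂.
So L can be 2, 3, 4.
The maximum is L = 4, with |L_tot| = ℏ√(4·5) = 2√5 ℏ.
The minimum angle with z is arccos(4/√20) ≈ 26.57°.

θ_min ≈ 26.57°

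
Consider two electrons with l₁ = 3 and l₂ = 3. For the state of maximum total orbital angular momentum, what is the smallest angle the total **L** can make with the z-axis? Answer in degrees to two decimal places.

θ_min ≈ 22.21°

The total orbital quantum number L ranges from |l₁ − l₂| to l₁ + l₂ in integer steps.
Allowed values: L = 0, 1, 2, 3, 4, 5, 6.
The maximum is L = 6, with |L_tot| = ℏ√(6·7) = √42 ℏ.
The minimum angle with z is arccos(6/√42) ≈ 22.21°.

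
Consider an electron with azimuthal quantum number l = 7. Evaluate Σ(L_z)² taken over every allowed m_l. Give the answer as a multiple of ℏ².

Σ(L_z)² = 280 ℏ²

m_l ∈ {-7, -6, -5, -4, -3, -2, -1, 0, 1, 2, 3, 4, 5, 6, 7}.
Σ m_l² = 2·(1 + 4 + 9 + 16 + 25 + 36 + 49) = 280.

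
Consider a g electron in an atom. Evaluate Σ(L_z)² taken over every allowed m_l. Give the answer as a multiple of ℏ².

The letter g corresponds to l = 4.
m_l runs from −4 to 4, i.e. {-4, -3, -2, -1, 0, 1, 2, 3, 4}.
Σ m_l² = l(l+1)(2l+1)/3 = 4·5·9/3 = 60.

Σ(L_z)² = 60 ℏ²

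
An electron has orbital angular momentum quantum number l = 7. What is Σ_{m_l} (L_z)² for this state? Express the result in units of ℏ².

The allowed m_l values are -7, -6, -5, -4, -3, -2, -1, 0, 1, 2, 3, 4, 5, 6, 7.
Summing m² from −7 to 7: Σ m_l² = 280.

Σ(L_z)² = 280 ℏ²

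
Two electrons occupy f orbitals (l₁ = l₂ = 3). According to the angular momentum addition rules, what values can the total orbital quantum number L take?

L runs from |3 − 3| = 0 to 3 + 3 = 6.
So L can be 0, 1, 2, 3, 4, 5, 6.

L = 0, 1, 2, 3, 4, 5, 6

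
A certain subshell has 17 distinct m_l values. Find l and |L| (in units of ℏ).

Since there are 2l+1 = 17 values of m_l, l = 8.
|L| = ℏ√(l(l+1)) = ℏ√(8·9) = 6√2 ℏ.

l = 8, |L| = 6√2 ℏ ≈ 8.485ℏ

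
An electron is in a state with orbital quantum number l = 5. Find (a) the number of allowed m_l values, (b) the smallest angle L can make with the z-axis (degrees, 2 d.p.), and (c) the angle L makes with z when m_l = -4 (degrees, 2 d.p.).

There are 2l+1 = 11 values of m_l.
cos θ_min = 5/√30, so θ_min ≈ 24.09°.
For m_l = -4: cos θ = -4/√30, θ ≈ 136.91°.

11 values; θ_min ≈ 24.09°; θ(m_l=-4) ≈ 136.91°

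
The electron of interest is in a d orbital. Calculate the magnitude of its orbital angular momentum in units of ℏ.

A d state has l = 2.
|L| = ℏ√(l(l+1)) = ℏ√(2·3) = √6 ℏ

|L| = √6 ℏ ≈ 2.449ℏ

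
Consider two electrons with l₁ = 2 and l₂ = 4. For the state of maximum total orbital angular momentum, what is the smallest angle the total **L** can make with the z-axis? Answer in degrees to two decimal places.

L runs from |2 − 4| = 2 to 2 + 4 = 6.
Allowed values: L = 2, 3, 4, 5, 6.
The maximum is L = 6, with |L_tot| = ℏ√(6·7) = √42 ℏ.
The minimum angle with z is arccos(6/√42) ≈ 22.21°.

θ_min ≈ 22.21°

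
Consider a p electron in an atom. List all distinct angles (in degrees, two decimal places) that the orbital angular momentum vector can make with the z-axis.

θ ∈ {45.00°, 90.00°, 135.00°}

A p state has l = 1.
|L|² = l(l+1)ℏ² = 2ℏ², so |L| = √2 ℏ.
cos θ = m_l/√2 for each m_l ∈ {-1, 0, 1}.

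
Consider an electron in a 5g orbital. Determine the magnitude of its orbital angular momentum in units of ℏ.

5g means n = 5, l = 4.
|L| = ℏ√(l(l+1)) = ℏ√(4·5) = 2√5 ℏ

|L| = 2√5 ℏ ≈ 4.472ℏ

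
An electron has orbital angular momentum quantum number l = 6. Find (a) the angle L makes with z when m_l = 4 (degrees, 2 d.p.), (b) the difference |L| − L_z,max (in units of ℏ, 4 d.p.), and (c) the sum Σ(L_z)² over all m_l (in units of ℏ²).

θ(m_l=4) ≈ 51.89°; |L|−L_z,max ≈ 0.4807ℏ; Σ(L_z)² = 182 ℏ²

For m_l = 4: cos θ = 4/√42, θ ≈ 51.89°.
|L| − L_z,max = (√42 − 6)ℏ ≈ 0.4807ℏ.
Σ m_l² = 182, so Σ(L_z)² = 182 ℏ².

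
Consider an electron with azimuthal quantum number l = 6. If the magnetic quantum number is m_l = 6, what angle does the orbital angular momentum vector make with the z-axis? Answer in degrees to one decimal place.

θ ≈ 22.2°

|L| = ℏ√(l(l+1)) = √42 ℏ.
L_z = m_l ℏ = 6ℏ.
cos θ = L_z/|L| = 6/√42, so θ ≈ 22.2°.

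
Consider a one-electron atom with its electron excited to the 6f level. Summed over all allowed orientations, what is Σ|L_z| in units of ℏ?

The 6f level has l = 3.
m_l runs from −3 to 3, i.e. {-3, -2, -1, 0, 1, 2, 3}.
Σ|m_l| = 2(1+2+…+3) = 12.

Σ|L_z| = 12 ℏ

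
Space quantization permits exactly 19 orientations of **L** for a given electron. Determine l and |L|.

l = 9, |L| = 3√10 ℏ ≈ 9.487ℏ

2l + 1 = 19 ⇒ l = 9.
|L| = ℏ√(l(l+1)) = ℏ√(9·10) = 3√10 ℏ.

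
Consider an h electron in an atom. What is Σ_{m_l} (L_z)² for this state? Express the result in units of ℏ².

An h state has l = 5.
The allowed m_l values are -5, -4, -3, -2, -1, 0, 1, 2, 3, 4, 5.
Summing m² from −5 to 5: Σ m_l² = 110.

Σ(L_z)² = 110 ℏ²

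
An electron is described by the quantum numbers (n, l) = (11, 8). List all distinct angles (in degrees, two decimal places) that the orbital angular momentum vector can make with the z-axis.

|L|² = l(l+1)ℏ² = 72ℏ², so |L| = 6√2 ℏ.
cos θ = m_l/√72 for each m_l ∈ {-8, -7, -6, -5, -4, -3, -2, -1, 0, 1, 2, 3, 4, 5, 6, 7, 8}.

θ ∈ {19.47°, 34.42°, 45.00°, 53.90°, 61.87°, 69.30°, 76.37°, 83.23°, 90.00°, 96.77°, 103.63°, 110.70°, 118.13°, 126.10°, 135.00°, 145.58°, 160.53°}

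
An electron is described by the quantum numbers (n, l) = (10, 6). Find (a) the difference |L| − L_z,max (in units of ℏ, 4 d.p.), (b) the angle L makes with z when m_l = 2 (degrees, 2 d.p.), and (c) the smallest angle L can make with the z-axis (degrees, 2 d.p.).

|L| − L_z,max = (√42 − 6)ℏ ≈ 0.4807ℏ.
For m_l = 2: cos θ = 2/√42, θ ≈ 72.02°.
cos θ_min = 6/√42, so θ_min ≈ 22.21°.

|L|−L_z,max ≈ 0.4807ℏ; θ(m_l=2) ≈ 72.02°; θ_min ≈ 22.21°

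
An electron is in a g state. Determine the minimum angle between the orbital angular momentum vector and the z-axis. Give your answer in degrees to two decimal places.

The letter g corresponds to l = 4.
|L|² = l(l+1)ℏ² = 20ℏ², so |L| = 2√5 ℏ.
The smallest angle corresponds to the largest L_z, i.e. m_l = l = 4, giving L_z = 4ℏ.
cos θ_min = 4/√20, so θ_min ≈ 26.57°.

θ_min ≈ 26.57°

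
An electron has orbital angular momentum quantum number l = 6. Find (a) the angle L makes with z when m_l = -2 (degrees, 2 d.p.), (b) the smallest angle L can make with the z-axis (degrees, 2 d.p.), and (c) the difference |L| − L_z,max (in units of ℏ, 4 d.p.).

θ(m_l=-2) ≈ 107.98°; θ_min ≈ 22.21°; |L|−L_z,max ≈ 0.4807ℏ

For m_l = -2: cos θ = -2/√42, θ ≈ 107.98°.
cos θ_min = 6/√42, so θ_min ≈ 22.21°.
|L| − L_z,max = (√42 − 6)ℏ ≈ 0.4807ℏ.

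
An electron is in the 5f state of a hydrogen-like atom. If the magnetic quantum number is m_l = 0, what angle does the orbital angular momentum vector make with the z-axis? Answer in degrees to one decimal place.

For 5f, l = 3.
|L| = ℏ√(l(l+1)) = 2√3 ℏ.
L_z = m_l ℏ = 0ℏ.
cos θ = L_z/|L| = 0/√12, so θ ≈ 90.0°.

θ ≈ 90.0°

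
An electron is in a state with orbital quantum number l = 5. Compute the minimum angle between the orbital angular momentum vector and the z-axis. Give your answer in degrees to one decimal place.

θ_min ≈ 24.1°

|L|² = l(l+1)ℏ² = 30ℏ², so |L| = √30 ℏ.
The smallest angle corresponds to the largest L_z, i.e. m_l = l = 5, giving L_z = 5ℏ.
cos θ_min = 5/√30, so θ_min ≈ 24.1°.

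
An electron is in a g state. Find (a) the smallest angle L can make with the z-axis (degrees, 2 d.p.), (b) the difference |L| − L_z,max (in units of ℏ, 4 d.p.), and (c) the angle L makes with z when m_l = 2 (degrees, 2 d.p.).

θ_min ≈ 26.57°; |L|−L_z,max ≈ 0.4721ℏ; θ(m_l=2) ≈ 63.43°

For a g orbital, l = 4.
cos θ_min = 4/√20, so θ_min ≈ 26.57°.
|L| − L_z,max = (2√5 − 4)ℏ ≈ 0.4721ℏ.
For m_l = 2: cos θ = 2/√20, θ ≈ 63.43°.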